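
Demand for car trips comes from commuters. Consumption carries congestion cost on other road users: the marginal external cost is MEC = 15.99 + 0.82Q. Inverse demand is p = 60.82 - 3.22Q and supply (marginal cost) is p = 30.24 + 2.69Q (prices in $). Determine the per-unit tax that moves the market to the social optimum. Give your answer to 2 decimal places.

Social marginal benefit = demand − MEC = 44.83 - 4.04Q.
Set SMB = MC: 44.83 - 4.04Q = 30.24 + 2.69Q → Q* = 2.1679.
The Pigouvian tax equals MEC at Q*: 15.99 + 0.82×2.1679 = 17.7677.

tax = $17.77 per unit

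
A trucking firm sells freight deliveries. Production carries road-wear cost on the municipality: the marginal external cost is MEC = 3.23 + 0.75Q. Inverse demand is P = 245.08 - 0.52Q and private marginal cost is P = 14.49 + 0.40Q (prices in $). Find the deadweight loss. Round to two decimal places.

DWL = $10946.60

Market equilibrium (private): 14.49 + 0.40Q = 245.08 - 0.52Q → Q_m = 250.6413.
Social marginal cost = private MC + MEC = 17.72 + 1.15Q.
Set SMC = demand: 17.72 + 1.15Q = 245.08 - 0.52Q → Q* = 136.1437.
Height of the DWL triangle at Q_m is SMC(Q_m) − demand(Q_m) = MEC(Q_m) = 191.2110.
DWL = ½ × 114.4976 × 191.2110 = 10946.6003.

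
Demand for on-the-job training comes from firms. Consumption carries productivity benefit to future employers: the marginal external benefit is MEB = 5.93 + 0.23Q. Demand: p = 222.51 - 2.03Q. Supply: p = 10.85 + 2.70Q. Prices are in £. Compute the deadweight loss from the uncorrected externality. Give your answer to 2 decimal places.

DWL = £29.24

Market equilibrium (private): 10.85 + 2.70Q = 222.51 - 2.03Q → Q_m = 44.7484.
Social marginal benefit = demand + MEB = 228.44 - 1.80Q.
Set SMB = MC: 228.44 - 1.80Q = 10.85 + 2.70Q → Q* = 48.3533.
The welfare-loss triangle has base |Q_m − Q*| and height MEB(Q_m) (the vertical gap between SMB and MC is zero at Q* and MEB at Q_m).
DWL = ½ × 3.6049 × 16.2221 = 29.2395.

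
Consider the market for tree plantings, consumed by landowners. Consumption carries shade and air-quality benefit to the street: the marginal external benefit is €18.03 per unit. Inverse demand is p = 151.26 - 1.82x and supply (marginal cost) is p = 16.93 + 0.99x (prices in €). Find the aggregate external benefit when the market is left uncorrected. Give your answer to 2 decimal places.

€861.91

Market equilibrium (private): 16.93 + 0.99x = 151.26 - 1.82x → x_m = 47.8043.
Total external benefit = MEB × x_m = 18.03 × 47.8043 = 861.9115.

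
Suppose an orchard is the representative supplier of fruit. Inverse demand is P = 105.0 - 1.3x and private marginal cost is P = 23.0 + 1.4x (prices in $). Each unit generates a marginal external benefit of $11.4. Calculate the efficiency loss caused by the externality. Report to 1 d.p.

Market equilibrium (private): 23.0 + 1.4x = 105.0 - 1.3x → x_m = 30.3704.
Social marginal cost = private MC − MEB = 11.6 + 1.4x.
Set SMC = demand: 11.6 + 1.4x = 105.0 - 1.3x → x* = 34.5926.
Between x* and x_m the wedge demand − SMC runs linearly from 0 to MEB(x_m), so the loss is a triangle.
DWL = ½ × 4.2222 × 11.4000 = 24.0665.

DWL = $24.1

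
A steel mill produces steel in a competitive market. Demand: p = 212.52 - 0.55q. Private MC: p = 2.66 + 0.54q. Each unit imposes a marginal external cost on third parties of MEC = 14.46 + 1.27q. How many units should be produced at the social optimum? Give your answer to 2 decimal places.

Social marginal cost = private MC + MEC = 17.12 + 1.81q.
Set SMC = demand: 17.12 + 1.81q = 212.52 - 0.55q → q* = 82.7966.

q* = 82.80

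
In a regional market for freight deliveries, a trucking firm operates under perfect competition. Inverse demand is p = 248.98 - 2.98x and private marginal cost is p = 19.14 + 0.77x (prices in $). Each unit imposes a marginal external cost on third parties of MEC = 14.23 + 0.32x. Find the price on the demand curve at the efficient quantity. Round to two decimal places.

P = $91.11

Social marginal cost = private MC + MEC = 33.37 + 1.09x.
Set SMC = demand: 33.37 + 1.09x = 248.98 - 2.98x → x* = 52.9754.
Consumer price on the demand curve at x*: 248.98 − 2.98×52.9754 = 91.1133.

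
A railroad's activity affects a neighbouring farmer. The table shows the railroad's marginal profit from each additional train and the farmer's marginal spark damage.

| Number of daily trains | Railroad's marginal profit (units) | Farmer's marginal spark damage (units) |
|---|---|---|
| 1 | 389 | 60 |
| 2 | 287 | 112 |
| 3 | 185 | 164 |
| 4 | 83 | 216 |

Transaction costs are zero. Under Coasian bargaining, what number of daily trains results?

3

Bargaining reaches the level where marginal profit last exceeds marginal spark damage.
That holds through level 3 (185 ≥ 164) but not at 4 (83 < 216).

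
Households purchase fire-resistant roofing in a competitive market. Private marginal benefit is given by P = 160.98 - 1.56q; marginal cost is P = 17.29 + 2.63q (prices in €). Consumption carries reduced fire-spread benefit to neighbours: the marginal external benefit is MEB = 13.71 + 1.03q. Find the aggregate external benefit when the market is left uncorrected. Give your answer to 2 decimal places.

Market equilibrium (private): 17.29 + 2.63q = 160.98 - 1.56q → q_m = 34.2936.
Total external benefit = ∫₀^{q_m} (13.71 + 1.03q) dq = 13.71×34.2936 + ½×1.03×34.2936² = 1075.8315.

€1075.83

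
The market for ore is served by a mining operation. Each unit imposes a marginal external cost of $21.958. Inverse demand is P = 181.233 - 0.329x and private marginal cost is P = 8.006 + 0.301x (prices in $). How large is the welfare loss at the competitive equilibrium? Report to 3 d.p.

DWL = $382.662

Market equilibrium (private): 8.006 + 0.301x = 181.233 - 0.329x → x_m = 274.9635.
Social marginal cost = private MC + MEC = 29.964 + 0.301x.
Set SMC = demand: 29.964 + 0.301x = 181.233 - 0.329x → x* = 240.1095.
Height of the DWL triangle at x_m is SMC(x_m) − demand(x_m) = MEC(x_m) = 21.9580.
DWL = ½ × 34.8540 × 21.9580 = 382.6621.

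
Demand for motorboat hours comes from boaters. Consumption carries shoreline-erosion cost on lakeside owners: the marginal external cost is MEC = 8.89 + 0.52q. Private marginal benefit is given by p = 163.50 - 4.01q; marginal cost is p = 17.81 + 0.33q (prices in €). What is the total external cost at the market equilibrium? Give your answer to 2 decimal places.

€591.42

Market equilibrium (private): 17.81 + 0.33q = 163.50 - 4.01q → q_m = 33.5691.
Total external cost = ∫₀^{q_m} (8.89 + 0.52q) dq = 8.89×33.5691 + ½×0.52×33.5691² = 591.4193.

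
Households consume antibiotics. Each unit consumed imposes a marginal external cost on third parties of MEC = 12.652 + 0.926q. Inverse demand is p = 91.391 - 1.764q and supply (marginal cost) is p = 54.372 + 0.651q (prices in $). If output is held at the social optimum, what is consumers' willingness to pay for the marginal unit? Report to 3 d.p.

Social marginal benefit = demand − MEC = 78.739 - 2.690q.
Set SMB = MC: 78.739 - 2.690q = 54.372 + 0.651q → q* = 7.2933.
Consumer price on the demand curve at q*: 91.391 − 1.764×7.2933 = 78.5256.

P = $78.526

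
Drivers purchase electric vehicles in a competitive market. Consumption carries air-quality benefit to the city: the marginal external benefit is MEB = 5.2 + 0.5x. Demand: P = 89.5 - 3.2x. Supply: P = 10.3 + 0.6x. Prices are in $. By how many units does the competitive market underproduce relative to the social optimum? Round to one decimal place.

Market equilibrium (private): 10.3 + 0.6x = 89.5 - 3.2x → x_m = 20.8421.
Social marginal benefit = demand + MEB = 94.7 - 2.7x.
Set SMB = MC: 94.7 - 2.7x = 10.3 + 0.6x → x* = 25.5758.
Gap = |20.8421 − 25.5758| = 4.7337.

4.7 units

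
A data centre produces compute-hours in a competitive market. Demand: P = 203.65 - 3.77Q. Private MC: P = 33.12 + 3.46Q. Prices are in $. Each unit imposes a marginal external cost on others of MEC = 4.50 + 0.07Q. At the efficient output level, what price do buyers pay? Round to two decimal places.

P = $117.91

Social marginal cost = private MC + MEC = 37.62 + 3.53Q.
Set SMC = demand: 37.62 + 3.53Q = 203.65 - 3.77Q → Q* = 22.7438.
Consumer price on the demand curve at Q*: 203.65 − 3.77×22.7438 = 117.9059.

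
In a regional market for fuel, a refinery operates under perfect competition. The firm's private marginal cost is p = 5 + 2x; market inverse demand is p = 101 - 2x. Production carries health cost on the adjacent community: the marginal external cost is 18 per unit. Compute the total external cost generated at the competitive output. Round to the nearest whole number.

432

Market equilibrium (private): 5 + 2x = 101 - 2x → x_m = 24.0000.
Total external cost = MEC × x_m = 18 × 24.0000 = 432.0000.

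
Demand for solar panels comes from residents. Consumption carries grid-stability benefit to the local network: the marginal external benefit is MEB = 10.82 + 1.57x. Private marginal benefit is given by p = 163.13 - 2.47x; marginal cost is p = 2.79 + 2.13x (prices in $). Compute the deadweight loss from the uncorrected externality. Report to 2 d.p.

DWL = $708.93

Market equilibrium (private): 2.79 + 2.13x = 163.13 - 2.47x → x_m = 34.8565.
Social marginal benefit = demand + MEB = 173.95 - 0.90x.
Set SMB = MC: 173.95 - 0.90x = 2.79 + 2.13x → x* = 56.4884.
Height of the DWL triangle at x_m is SMB(x_m) − MC(x_m) = MEB(x_m) = 65.5447.
DWL = ½ × 21.6319 × 65.5447 = 708.9282.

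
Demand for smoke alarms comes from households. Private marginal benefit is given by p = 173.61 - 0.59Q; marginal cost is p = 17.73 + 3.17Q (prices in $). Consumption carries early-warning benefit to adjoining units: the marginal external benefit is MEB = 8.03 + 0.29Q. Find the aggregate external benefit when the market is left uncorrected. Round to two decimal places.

$582.12

Market equilibrium (private): 17.73 + 3.17Q = 173.61 - 0.59Q → Q_m = 41.4574.
Total external benefit = ∫₀^{Q_m} (8.03 + 0.29Q) dQ = 8.03×41.4574 + ½×0.29×41.4574² = 582.1167.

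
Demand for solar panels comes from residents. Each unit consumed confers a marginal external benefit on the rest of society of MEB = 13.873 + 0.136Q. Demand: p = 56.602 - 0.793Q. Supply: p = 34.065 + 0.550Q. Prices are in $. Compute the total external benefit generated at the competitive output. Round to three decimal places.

Market equilibrium (private): 34.065 + 0.550Q = 56.602 - 0.793Q → Q_m = 16.7811.
Total external benefit = ∫₀^{Q_m} (13.873 + 0.136Q) dQ = 13.873×16.7811 + ½×0.136×16.7811² = 251.9534.

$251.953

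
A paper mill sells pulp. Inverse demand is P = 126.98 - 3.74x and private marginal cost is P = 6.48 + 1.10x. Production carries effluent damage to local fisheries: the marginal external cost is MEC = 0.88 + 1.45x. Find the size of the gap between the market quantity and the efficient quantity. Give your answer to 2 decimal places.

5.88 units

Market equilibrium (private): 6.48 + 1.10x = 126.98 - 3.74x → x_m = 24.8967.
Social marginal cost = private MC + MEC = 7.36 + 2.55x.
Set SMC = demand: 7.36 + 2.55x = 126.98 - 3.74x → x* = 19.0175.
Gap = |24.8967 − 19.0175| = 5.8792.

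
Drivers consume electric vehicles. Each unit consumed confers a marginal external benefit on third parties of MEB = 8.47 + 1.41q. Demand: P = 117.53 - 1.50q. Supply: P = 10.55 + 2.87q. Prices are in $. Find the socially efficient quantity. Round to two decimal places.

Social marginal benefit = demand + MEB = 126.00 - 0.09q.
Set SMB = MC: 126.00 - 0.09q = 10.55 + 2.87q → q* = 39.0034.

q* = 39.00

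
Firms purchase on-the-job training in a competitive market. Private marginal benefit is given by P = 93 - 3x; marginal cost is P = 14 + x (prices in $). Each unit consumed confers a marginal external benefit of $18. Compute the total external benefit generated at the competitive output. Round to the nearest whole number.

$356

Market equilibrium (private): 14 + x = 93 - 3x → x_m = 19.7500.
Total external benefit = MEB × x_m = 18 × 19.7500 = 355.5000.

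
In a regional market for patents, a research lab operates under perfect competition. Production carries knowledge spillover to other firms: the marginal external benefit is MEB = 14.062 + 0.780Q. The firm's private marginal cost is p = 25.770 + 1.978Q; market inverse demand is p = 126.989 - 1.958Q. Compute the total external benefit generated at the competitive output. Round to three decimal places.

619.537

Market equilibrium (private): 25.770 + 1.978Q = 126.989 - 1.958Q → Q_m = 25.7162.
Total external benefit = ∫₀^{Q_m} (14.062 + 0.780Q) dQ = 14.062×25.7162 + ½×0.780×25.7162² = 619.5372.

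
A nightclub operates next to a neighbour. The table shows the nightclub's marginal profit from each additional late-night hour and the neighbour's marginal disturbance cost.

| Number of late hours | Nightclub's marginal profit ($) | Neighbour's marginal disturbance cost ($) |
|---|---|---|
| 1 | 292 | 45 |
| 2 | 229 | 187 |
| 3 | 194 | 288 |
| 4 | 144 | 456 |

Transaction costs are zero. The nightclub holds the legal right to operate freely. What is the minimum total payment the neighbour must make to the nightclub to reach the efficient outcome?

$338

Left alone the nightclub would choose level 4 (marginal profit stays positive).
Efficient level: k* = 2 (marginal profit ≥ marginal disturbance cost through 2).
The neighbour must at least cover the nightclub's forgone profit from cutting 4→2: 194 + 144 = 338.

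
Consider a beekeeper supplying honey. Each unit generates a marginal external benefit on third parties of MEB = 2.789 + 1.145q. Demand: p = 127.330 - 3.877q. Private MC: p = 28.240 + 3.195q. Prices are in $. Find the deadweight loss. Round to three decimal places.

DWL = $29.919

Market equilibrium (private): 28.240 + 3.195q = 127.330 - 3.877q → q_m = 14.0116.
Social marginal cost = private MC − MEB = 25.451 + 2.050q.
Set SMC = demand: 25.451 + 2.050q = 127.330 - 3.877q → q* = 17.1890.
Height of the DWL triangle at q_m is demand(q_m) − SMC(q_m) = MEB(q_m) = 18.8323.
DWL = ½ × 3.1774 × 18.8323 = 29.9189.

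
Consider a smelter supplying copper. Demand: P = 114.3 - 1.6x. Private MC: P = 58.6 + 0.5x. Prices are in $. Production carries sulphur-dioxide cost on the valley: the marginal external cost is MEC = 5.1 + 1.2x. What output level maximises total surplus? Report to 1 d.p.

Social marginal cost = private MC + MEC = 63.7 + 1.7x.
Set SMC = demand: 63.7 + 1.7x = 114.3 - 1.6x → x* = 15.3333.

x* = 15.3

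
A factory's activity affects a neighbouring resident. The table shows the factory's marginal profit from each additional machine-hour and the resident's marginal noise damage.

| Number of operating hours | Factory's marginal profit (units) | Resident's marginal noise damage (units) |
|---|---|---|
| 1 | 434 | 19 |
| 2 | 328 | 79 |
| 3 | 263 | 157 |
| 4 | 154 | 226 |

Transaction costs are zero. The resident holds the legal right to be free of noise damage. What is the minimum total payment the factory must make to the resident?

255

Efficient level: marginal profit ≥ marginal noise damage through level 3, so k* = 3.
With the resident holding the right, the factory must at least compensate total damage at k*: 19 + 79 + 157 = 255.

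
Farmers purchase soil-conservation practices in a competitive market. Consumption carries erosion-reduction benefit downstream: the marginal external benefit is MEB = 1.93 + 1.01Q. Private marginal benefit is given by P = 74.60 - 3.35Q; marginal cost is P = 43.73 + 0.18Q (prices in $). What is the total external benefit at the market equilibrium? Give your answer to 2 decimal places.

Market equilibrium (private): 43.73 + 0.18Q = 74.60 - 3.35Q → Q_m = 8.7450.
Total external benefit = ∫₀^{Q_m} (1.93 + 1.01Q) dQ = 1.93×8.7450 + ½×1.01×8.7450² = 55.4977.

$55.50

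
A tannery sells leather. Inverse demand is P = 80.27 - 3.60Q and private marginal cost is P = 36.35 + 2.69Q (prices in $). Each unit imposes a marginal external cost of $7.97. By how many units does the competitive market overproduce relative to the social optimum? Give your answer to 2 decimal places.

Market equilibrium (private): 36.35 + 2.69Q = 80.27 - 3.60Q → Q_m = 6.9825.
Social marginal cost = private MC + MEC = 44.32 + 2.69Q.
Set SMC = demand: 44.32 + 2.69Q = 80.27 - 3.60Q → Q* = 5.7154.
Gap = |6.9825 − 5.7154| = 1.2671.

1.27 units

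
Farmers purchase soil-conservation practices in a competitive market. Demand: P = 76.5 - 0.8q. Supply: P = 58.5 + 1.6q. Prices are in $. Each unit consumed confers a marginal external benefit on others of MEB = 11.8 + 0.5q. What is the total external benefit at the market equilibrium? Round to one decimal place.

$102.6

Market equilibrium (private): 58.5 + 1.6q = 76.5 - 0.8q → q_m = 7.5000.
Total external benefit = ∫₀^{q_m} (11.8 + 0.5q) dq = 11.8×7.5000 + ½×0.5×7.5000² = 102.5625.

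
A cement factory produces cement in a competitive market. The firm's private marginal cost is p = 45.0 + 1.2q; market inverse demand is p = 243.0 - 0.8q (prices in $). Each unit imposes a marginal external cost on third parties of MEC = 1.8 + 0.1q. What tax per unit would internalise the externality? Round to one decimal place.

Social marginal cost = private MC + MEC = 46.8 + 1.3q.
Set SMC = demand: 46.8 + 1.3q = 243.0 - 0.8q → q* = 93.4286.
The Pigouvian tax equals MEC at q*: 1.8 + 0.1×93.4286 = 11.1429.

tax = $11.1 per unit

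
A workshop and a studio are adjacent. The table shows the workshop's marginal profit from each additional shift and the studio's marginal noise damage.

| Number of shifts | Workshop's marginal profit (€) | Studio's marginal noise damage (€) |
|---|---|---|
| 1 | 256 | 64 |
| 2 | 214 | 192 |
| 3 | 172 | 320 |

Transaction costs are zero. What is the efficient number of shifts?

2

Bargaining reaches the level where marginal profit last exceeds marginal noise damage.
That holds through level 2 (214 ≥ 192) but not at 3 (172 < 320).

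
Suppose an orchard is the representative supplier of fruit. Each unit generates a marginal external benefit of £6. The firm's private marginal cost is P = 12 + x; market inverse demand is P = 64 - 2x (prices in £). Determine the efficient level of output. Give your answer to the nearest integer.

Social marginal cost = private MC − MEB = 6 + x.
Set SMC = demand: 6 + x = 64 - 2x → x* = 19.3333.

x* = 19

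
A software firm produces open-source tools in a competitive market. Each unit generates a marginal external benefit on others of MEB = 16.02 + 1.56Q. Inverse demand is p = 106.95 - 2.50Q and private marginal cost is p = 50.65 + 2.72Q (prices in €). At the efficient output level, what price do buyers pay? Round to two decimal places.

P = €57.55

Social marginal cost = private MC − MEB = 34.63 + 1.16Q.
Set SMC = demand: 34.63 + 1.16Q = 106.95 - 2.50Q → Q* = 19.7596.
Consumer price on the demand curve at Q*: 106.95 − 2.50×19.7596 = 57.5510.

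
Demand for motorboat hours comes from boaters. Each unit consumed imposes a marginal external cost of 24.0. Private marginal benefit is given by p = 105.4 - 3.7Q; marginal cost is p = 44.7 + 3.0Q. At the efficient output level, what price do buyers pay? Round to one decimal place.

P = 85.1

Social marginal benefit = demand − MEC = 81.4 - 3.7Q.
Set SMB = MC: 81.4 - 3.7Q = 44.7 + 3.0Q → Q* = 5.4776.
Consumer price on the demand curve at Q*: 105.4 − 3.7×5.4776 = 85.1329.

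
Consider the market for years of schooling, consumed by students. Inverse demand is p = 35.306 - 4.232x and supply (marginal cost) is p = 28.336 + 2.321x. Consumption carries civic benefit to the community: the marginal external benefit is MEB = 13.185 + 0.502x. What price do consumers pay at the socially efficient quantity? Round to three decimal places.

Social marginal benefit = demand + MEB = 48.491 - 3.730x.
Set SMB = MC: 48.491 - 3.730x = 28.336 + 2.321x → x* = 3.3309.
Consumer price on the demand curve at x*: 35.306 − 4.232×3.3309 = 21.2096.

P = 21.210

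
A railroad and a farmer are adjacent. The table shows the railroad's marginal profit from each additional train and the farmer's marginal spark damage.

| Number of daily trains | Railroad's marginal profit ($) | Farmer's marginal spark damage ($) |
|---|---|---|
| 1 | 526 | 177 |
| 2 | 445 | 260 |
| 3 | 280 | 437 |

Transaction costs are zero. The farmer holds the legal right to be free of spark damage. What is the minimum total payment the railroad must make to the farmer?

$437

Efficient level: marginal profit ≥ marginal spark damage through level 2, so k* = 2.
With the farmer holding the right, the railroad must at least compensate total damage at k*: 177 + 260 = 437.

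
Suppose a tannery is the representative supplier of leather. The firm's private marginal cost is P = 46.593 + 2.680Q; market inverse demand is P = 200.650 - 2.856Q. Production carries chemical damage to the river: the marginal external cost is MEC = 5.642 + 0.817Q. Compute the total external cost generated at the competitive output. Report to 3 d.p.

473.353

Market equilibrium (private): 46.593 + 2.680Q = 200.650 - 2.856Q → Q_m = 27.8282.
Total external cost = ∫₀^{Q_m} (5.642 + 0.817Q) dQ = 5.642×27.8282 + ½×0.817×27.8282² = 473.3527.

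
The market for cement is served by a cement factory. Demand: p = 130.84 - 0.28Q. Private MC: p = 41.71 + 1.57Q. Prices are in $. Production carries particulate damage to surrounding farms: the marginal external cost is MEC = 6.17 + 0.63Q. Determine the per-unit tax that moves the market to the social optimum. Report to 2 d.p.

tax = $27.24 per unit

Social marginal cost = private MC + MEC = 47.88 + 2.20Q.
Set SMC = demand: 47.88 + 2.20Q = 130.84 - 0.28Q → Q* = 33.4516.
The Pigouvian tax equals MEC at Q*: 6.17 + 0.63×33.4516 = 27.2445.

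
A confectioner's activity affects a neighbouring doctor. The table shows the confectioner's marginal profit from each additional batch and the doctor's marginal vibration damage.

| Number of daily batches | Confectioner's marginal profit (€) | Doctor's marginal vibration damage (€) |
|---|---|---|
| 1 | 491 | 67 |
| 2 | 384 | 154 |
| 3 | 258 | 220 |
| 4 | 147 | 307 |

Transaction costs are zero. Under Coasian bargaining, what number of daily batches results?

3

Bargaining reaches the level where marginal profit last exceeds marginal vibration damage.
That holds through level 3 (258 ≥ 220) but not at 4 (147 < 307).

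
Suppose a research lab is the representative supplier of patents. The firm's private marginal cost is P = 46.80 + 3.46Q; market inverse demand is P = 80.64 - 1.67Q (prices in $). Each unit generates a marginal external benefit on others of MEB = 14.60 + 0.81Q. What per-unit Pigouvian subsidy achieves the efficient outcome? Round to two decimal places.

subsidy = $23.68 per unit

Social marginal cost = private MC − MEB = 32.20 + 2.65Q.
Set SMC = demand: 32.20 + 2.65Q = 80.64 - 1.67Q → Q* = 11.2130.
The Pigouvian subsidy equals MEB at Q*: 14.60 + 0.81×11.2130 = 23.6825.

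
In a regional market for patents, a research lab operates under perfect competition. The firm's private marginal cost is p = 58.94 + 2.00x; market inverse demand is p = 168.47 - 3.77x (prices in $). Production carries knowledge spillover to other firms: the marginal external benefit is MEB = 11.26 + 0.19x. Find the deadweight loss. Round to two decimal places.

DWL = $19.80

Market equilibrium (private): 58.94 + 2.00x = 168.47 - 3.77x → x_m = 18.9827.
Social marginal cost = private MC − MEB = 47.68 + 1.81x.
Set SMC = demand: 47.68 + 1.81x = 168.47 - 3.77x → x* = 21.6470.
Between x* and x_m the wedge demand − SMC runs linearly from 0 to MEB(x_m), so the loss is a triangle.
DWL = ½ × 2.6643 × 14.8667 = 19.8047.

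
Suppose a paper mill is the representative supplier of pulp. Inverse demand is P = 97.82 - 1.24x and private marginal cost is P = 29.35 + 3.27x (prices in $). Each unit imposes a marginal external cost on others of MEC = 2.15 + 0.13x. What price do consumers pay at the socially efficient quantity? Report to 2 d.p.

P = $80.10

Social marginal cost = private MC + MEC = 31.50 + 3.40x.
Set SMC = demand: 31.50 + 3.40x = 97.82 - 1.24x → x* = 14.2931.
Consumer price on the demand curve at x*: 97.82 − 1.24×14.2931 = 80.0966.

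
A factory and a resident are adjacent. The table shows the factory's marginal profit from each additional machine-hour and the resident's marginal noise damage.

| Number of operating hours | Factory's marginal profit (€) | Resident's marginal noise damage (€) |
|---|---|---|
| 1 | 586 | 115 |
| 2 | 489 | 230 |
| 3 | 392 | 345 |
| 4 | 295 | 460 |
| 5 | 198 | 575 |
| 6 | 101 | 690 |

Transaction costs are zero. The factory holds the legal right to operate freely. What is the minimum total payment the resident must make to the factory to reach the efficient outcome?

€594

Left alone the factory would choose level 6 (marginal profit stays positive).
Efficient level: k* = 3 (marginal profit ≥ marginal noise damage through 3).
The resident must at least cover the factory's forgone profit from cutting 6→3: 295 + 198 + 101 = 594.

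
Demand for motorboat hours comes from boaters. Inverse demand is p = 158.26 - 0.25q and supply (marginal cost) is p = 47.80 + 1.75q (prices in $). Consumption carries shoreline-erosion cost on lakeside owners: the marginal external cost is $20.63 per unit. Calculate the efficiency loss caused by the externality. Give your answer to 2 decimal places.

Market equilibrium (private): 47.80 + 1.75q = 158.26 - 0.25q → q_m = 55.2300.
Social marginal benefit = demand − MEC = 137.63 - 0.25q.
Set SMB = MC: 137.63 - 0.25q = 47.80 + 1.75q → q* = 44.9150.
The loss is the area between SMB and MC from q* to q_m; with linear curves that's a triangle of height MEC(q_m).
DWL = ½ × 10.3150 × 20.6300 = 106.3992.

DWL = $106.40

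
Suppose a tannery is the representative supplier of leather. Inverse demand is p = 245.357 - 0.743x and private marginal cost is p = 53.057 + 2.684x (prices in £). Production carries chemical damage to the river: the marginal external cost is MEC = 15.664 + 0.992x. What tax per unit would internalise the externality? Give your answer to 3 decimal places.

Social marginal cost = private MC + MEC = 68.721 + 3.676x.
Set SMC = demand: 68.721 + 3.676x = 245.357 - 0.743x → x* = 39.9719.
The Pigouvian tax equals MEC at x*: 15.664 + 0.992×39.9719 = 55.3161.

tax = £55.316 per unit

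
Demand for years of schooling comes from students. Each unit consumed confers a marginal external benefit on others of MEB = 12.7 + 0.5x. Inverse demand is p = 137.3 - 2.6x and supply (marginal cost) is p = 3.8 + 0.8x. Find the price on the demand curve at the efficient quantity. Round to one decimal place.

P = 6.2

Social marginal benefit = demand + MEB = 150.0 - 2.1x.
Set SMB = MC: 150.0 - 2.1x = 3.8 + 0.8x → x* = 50.4138.
Consumer price on the demand curve at x*: 137.3 − 2.6×50.4138 = 6.2241.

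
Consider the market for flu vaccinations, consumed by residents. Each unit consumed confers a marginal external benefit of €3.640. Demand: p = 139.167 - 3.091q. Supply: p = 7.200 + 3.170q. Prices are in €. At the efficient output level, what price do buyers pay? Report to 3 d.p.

P = €72.219

Social marginal benefit = demand + MEB = 142.807 - 3.091q.
Set SMB = MC: 142.807 - 3.091q = 7.200 + 3.170q → q* = 21.6590.
Consumer price on the demand curve at q*: 139.167 − 3.091×21.6590 = 72.2190.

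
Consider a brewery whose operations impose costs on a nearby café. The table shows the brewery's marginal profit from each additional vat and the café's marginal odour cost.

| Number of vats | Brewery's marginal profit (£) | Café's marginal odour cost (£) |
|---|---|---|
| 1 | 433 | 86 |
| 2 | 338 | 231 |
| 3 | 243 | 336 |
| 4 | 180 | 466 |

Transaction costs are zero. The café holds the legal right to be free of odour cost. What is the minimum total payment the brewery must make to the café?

Efficient level: marginal profit ≥ marginal odour cost through level 2, so k* = 2.
With the café holding the right, the brewery must at least compensate total damage at k*: 86 + 231 = 317.

£317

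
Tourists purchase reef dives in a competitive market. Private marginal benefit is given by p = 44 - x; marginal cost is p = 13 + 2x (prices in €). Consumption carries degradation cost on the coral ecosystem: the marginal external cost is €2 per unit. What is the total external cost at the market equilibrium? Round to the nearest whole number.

Market equilibrium (private): 13 + 2x = 44 - x → x_m = 10.3333.
Total external cost = MEC × x_m = 2 × 10.3333 = 20.6666.

€21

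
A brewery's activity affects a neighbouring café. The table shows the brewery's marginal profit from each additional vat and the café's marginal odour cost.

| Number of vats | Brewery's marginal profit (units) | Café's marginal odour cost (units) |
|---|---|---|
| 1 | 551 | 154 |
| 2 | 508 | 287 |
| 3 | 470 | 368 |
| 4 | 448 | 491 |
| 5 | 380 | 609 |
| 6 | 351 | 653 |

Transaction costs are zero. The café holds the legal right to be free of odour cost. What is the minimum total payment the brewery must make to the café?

Efficient level: marginal profit ≥ marginal odour cost through level 3, so k* = 3.
With the café holding the right, the brewery must at least compensate total damage at k*: 154 + 287 + 368 = 809.

809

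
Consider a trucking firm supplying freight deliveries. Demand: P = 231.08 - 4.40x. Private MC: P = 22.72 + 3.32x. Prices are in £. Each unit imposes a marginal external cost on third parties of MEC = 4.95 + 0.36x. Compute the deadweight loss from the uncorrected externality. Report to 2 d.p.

Market equilibrium (private): 22.72 + 3.32x = 231.08 - 4.40x → x_m = 26.9896.
Social marginal cost = private MC + MEC = 27.67 + 3.68x.
Set SMC = demand: 27.67 + 3.68x = 231.08 - 4.40x → x* = 25.1745.
Height of the DWL triangle at x_m is SMC(x_m) − demand(x_m) = MEC(x_m) = 14.6663.
DWL = ½ × 1.8151 × 14.6663 = 13.3104.

DWL = £13.31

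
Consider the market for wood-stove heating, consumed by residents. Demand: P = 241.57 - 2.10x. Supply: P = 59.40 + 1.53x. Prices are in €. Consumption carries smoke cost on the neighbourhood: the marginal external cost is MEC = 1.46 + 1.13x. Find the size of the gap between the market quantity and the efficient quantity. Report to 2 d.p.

Market equilibrium (private): 59.40 + 1.53x = 241.57 - 2.10x → x_m = 50.1846.
Social marginal benefit = demand − MEC = 240.11 - 3.23x.
Set SMB = MC: 240.11 - 3.23x = 59.40 + 1.53x → x* = 37.9643.
Gap = |50.1846 − 37.9643| = 12.2203.

12.22 units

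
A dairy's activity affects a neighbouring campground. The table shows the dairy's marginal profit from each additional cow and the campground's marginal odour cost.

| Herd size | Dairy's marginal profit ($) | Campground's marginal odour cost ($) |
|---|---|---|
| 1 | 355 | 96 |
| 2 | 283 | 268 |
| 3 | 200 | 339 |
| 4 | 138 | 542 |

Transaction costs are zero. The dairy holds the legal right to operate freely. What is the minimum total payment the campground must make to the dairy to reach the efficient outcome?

Left alone the dairy would choose level 4 (marginal profit stays positive).
Efficient level: k* = 2 (marginal profit ≥ marginal odour cost through 2).
The campground must at least cover the dairy's forgone profit from cutting 4→2: 200 + 138 = 338.

$338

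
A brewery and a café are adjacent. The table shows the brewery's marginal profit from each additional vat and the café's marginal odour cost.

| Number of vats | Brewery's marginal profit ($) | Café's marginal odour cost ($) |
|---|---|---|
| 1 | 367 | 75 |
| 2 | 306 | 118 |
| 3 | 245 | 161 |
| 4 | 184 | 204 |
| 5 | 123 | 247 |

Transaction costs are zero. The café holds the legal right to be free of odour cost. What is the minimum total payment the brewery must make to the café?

$354

Efficient level: marginal profit ≥ marginal odour cost through level 3, so k* = 3.
With the café holding the right, the brewery must at least compensate total damage at k*: 75 + 118 + 161 = 354.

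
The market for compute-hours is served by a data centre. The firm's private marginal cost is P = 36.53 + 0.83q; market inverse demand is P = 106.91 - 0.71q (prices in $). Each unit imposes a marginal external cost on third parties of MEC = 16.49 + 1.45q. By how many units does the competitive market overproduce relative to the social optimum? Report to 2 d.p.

27.68 units

Market equilibrium (private): 36.53 + 0.83q = 106.91 - 0.71q → q_m = 45.7013.
Social marginal cost = private MC + MEC = 53.02 + 2.28q.
Set SMC = demand: 53.02 + 2.28q = 106.91 - 0.71q → q* = 18.0234.
Gap = |45.7013 − 18.0234| = 27.6779.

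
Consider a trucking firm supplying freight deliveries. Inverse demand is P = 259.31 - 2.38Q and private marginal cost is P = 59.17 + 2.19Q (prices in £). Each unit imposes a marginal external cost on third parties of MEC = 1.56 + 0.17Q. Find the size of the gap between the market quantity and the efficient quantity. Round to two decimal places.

1.90 units

Market equilibrium (private): 59.17 + 2.19Q = 259.31 - 2.38Q → Q_m = 43.7943.
Social marginal cost = private MC + MEC = 60.73 + 2.36Q.
Set SMC = demand: 60.73 + 2.36Q = 259.31 - 2.38Q → Q* = 41.8945.
Gap = |43.7943 − 41.8945| = 1.8998.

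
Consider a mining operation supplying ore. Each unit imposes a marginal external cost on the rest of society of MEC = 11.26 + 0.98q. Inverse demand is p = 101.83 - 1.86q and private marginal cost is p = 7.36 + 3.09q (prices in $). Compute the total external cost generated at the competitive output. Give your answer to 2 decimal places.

Market equilibrium (private): 7.36 + 3.09q = 101.83 - 1.86q → q_m = 19.0848.
Total external cost = ∫₀^{q_m} (11.26 + 0.98q) dq = 11.26×19.0848 + ½×0.98×19.0848² = 393.3673.

$393.37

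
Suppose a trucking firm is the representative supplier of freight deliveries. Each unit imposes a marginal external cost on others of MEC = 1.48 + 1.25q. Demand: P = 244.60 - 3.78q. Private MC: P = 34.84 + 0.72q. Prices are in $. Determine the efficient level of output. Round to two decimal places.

Social marginal cost = private MC + MEC = 36.32 + 1.97q.
Set SMC = demand: 36.32 + 1.97q = 244.60 - 3.78q → q* = 36.2226.

q* = 36.22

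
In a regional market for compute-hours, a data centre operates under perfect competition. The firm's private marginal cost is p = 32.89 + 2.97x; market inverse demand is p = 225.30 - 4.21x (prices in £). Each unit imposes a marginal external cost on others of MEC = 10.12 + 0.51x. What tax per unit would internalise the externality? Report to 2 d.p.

tax = £22.21 per unit

Social marginal cost = private MC + MEC = 43.01 + 3.48x.
Set SMC = demand: 43.01 + 3.48x = 225.30 - 4.21x → x* = 23.7048.
The Pigouvian tax equals MEC at x*: 10.12 + 0.51×23.7048 = 22.2094.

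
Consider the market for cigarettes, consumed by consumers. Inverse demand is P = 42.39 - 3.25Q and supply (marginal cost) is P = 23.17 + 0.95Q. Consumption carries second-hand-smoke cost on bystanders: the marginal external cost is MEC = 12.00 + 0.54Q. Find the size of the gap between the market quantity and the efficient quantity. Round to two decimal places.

3.05 units

Market equilibrium (private): 23.17 + 0.95Q = 42.39 - 3.25Q → Q_m = 4.5762.
Social marginal benefit = demand − MEC = 30.39 - 3.79Q.
Set SMB = MC: 30.39 - 3.79Q = 23.17 + 0.95Q → Q* = 1.5232.
Gap = |4.5762 − 1.5232| = 3.0530.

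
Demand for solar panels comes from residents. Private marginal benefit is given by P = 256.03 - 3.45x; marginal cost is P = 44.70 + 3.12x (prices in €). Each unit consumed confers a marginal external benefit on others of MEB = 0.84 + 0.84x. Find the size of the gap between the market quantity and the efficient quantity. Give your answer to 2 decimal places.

4.86 units

Market equilibrium (private): 44.70 + 3.12x = 256.03 - 3.45x → x_m = 32.1659.
Social marginal benefit = demand + MEB = 256.87 - 2.61x.
Set SMB = MC: 256.87 - 2.61x = 44.70 + 3.12x → x* = 37.0279.
Gap = |32.1659 − 37.0279| = 4.8620.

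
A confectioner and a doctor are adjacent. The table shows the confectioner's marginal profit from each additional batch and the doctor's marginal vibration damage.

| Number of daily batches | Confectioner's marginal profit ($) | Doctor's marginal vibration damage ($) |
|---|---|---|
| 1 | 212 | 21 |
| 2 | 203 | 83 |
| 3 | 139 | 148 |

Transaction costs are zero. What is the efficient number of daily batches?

2

Bargaining reaches the level where marginal profit last exceeds marginal vibration damage.
That holds through level 2 (203 ≥ 83) but not at 3 (139 < 148).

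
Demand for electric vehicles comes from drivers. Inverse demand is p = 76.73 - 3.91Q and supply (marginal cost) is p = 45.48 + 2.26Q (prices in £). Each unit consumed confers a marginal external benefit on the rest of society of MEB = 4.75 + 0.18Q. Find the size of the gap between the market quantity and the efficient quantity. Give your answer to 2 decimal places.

0.95 units

Market equilibrium (private): 45.48 + 2.26Q = 76.73 - 3.91Q → Q_m = 5.0648.
Social marginal benefit = demand + MEB = 81.48 - 3.73Q.
Set SMB = MC: 81.48 - 3.73Q = 45.48 + 2.26Q → Q* = 6.0100.
Gap = |5.0648 − 6.0100| = 0.9452.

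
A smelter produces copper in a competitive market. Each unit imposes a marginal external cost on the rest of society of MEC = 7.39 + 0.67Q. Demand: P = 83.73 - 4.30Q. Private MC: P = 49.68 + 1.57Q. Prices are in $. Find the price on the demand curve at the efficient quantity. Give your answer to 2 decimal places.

P = $66.20

Social marginal cost = private MC + MEC = 57.07 + 2.24Q.
Set SMC = demand: 57.07 + 2.24Q = 83.73 - 4.30Q → Q* = 4.0765.
Consumer price on the demand curve at Q*: 83.73 − 4.30×4.0765 = 66.2011.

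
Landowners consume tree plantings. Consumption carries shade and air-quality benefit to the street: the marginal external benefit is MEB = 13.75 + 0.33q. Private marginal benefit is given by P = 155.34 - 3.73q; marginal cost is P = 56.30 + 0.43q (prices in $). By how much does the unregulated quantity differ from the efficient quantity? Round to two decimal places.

Market equilibrium (private): 56.30 + 0.43q = 155.34 - 3.73q → q_m = 23.8077.
Social marginal benefit = demand + MEB = 169.09 - 3.40q.
Set SMB = MC: 169.09 - 3.40q = 56.30 + 0.43q → q* = 29.4491.
Gap = |23.8077 − 29.4491| = 5.6414.

5.64 units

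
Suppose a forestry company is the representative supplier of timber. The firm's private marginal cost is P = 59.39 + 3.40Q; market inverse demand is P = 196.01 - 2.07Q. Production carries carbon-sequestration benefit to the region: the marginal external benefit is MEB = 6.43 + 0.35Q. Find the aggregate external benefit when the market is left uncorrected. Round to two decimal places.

269.76

Market equilibrium (private): 59.39 + 3.40Q = 196.01 - 2.07Q → Q_m = 24.9762.
Total external benefit = ∫₀^{Q_m} (6.43 + 0.35Q) dQ = 6.43×24.9762 + ½×0.35×24.9762² = 269.7638.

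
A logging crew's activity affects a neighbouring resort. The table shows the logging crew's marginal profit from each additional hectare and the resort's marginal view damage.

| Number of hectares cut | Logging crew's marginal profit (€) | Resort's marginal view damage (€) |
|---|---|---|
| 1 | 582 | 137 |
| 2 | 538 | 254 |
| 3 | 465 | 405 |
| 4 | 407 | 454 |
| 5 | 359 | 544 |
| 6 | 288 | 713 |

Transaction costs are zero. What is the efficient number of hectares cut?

3

Bargaining reaches the level where marginal profit last exceeds marginal view damage.
That holds through level 3 (465 ≥ 405) but not at 4 (407 < 454).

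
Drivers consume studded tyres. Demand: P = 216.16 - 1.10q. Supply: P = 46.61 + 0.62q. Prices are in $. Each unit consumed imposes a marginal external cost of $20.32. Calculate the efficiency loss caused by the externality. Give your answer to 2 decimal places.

Market equilibrium (private): 46.61 + 0.62q = 216.16 - 1.10q → q_m = 98.5756.
Social marginal benefit = demand − MEC = 195.84 - 1.10q.
Set SMB = MC: 195.84 - 1.10q = 46.61 + 0.62q → q* = 86.7616.
The loss is the area between SMB and MC from q* to q_m; with linear curves that's a triangle of height MEC(q_m).
DWL = ½ × 11.8140 × 20.3200 = 120.0302.

DWL = $120.03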